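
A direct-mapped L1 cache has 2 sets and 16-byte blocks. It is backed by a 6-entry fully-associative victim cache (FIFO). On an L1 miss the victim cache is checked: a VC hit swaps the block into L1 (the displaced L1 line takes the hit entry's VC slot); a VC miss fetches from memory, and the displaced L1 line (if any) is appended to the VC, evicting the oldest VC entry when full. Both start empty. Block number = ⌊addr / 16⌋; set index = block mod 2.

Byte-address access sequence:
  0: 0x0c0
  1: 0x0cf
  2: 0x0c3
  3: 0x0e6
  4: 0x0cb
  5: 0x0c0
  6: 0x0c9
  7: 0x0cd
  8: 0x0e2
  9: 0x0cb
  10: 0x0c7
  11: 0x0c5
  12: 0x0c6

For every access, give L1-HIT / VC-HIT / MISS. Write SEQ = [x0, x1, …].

#0 0xc0→b12/s0 MISS; vc=[]
#1 0xcf→b12/s0 L1-HIT; vc=[]
#2 0xc3→b12/s0 L1-HIT; vc=[]
#3 0xe6→b14/s0 MISS; vc=[12]
#4 0xcb→b12/s0 VC-HIT; vc=[14]
#5 0xc0→b12/s0 L1-HIT; vc=[14]
#6 0xc9→b12/s0 L1-HIT; vc=[14]
#7 0xcd→b12/s0 L1-HIT; vc=[14]
#8 0xe2→b14/s0 VC-HIT; vc=[12]
#9 0xcb→b12/s0 VC-HIT; vc=[14]
#10 0xc7→b12/s0 L1-HIT; vc=[14]
#11 0xc5→b12/s0 L1-HIT; vc=[14]
#12 0xc6→b12/s0 L1-HIT; vc=[14]

SEQ = [MISS, L1-HIT, L1-HIT, MISS, VC-HIT, L1-HIT, L1-HIT, L1-HIT, VC-HIT, VC-HIT, L1-HIT, L1-HIT, L1-HIT]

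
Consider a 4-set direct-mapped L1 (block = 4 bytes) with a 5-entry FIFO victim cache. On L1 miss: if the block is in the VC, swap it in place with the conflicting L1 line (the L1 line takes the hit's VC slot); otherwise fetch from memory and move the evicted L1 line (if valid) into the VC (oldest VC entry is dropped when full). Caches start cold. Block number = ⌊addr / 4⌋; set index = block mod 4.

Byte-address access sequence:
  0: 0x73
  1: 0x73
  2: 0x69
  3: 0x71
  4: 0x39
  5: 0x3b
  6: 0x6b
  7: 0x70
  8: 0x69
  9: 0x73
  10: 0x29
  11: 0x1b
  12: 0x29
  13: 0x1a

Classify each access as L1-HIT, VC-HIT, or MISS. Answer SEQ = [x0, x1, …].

SEQ = [MISS, L1-HIT, MISS, L1-HIT, MISS, L1-HIT, VC-HIT, L1-HIT, L1-HIT, L1-HIT, MISS, MISS, VC-HIT, VC-HIT]

0: 0x73 (blk 28, set 0) → MISS  vc=[]
1: 0x73 (blk 28, set 0) → L1-HIT  vc=[]
2: 0x69 (blk 26, set 2) → MISS  vc=[]
3: 0x71 (blk 28, set 0) → L1-HIT  vc=[]
4: 0x39 (blk 14, set 2) → MISS  vc=[26]
5: 0x3b (blk 14, set 2) → L1-HIT  vc=[26]
6: 0x6b (blk 26, set 2) → VC-HIT  vc=[14]
7: 0x70 (blk 28, set 0) → L1-HIT  vc=[14]
8: 0x69 (blk 26, set 2) → L1-HIT  vc=[14]
9: 0x73 (blk 28, set 0) → L1-HIT  vc=[14]
10: 0x29 (blk 10, set 2) → MISS  vc=[14, 26]
11: 0x1b (blk 6, set 2) → MISS  vc=[14, 26, 10]
12: 0x29 (blk 10, set 2) → VC-HIT  vc=[14, 26, 6]
13: 0x1a (blk 6, set 2) → VC-HIT  vc=[14, 26, 10]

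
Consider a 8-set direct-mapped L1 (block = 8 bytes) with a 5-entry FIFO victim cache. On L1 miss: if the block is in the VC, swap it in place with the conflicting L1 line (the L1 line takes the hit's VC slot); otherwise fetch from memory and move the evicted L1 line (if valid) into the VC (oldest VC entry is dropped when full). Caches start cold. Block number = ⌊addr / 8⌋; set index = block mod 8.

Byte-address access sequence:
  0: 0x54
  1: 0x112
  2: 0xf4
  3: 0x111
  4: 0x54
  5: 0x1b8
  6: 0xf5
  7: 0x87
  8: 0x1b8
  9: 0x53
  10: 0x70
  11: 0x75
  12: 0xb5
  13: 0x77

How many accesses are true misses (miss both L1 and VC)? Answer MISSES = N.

MISSES = 7

0: 0x54 (blk 10, set 2) → MISS  vc=[]
1: 0x112 (blk 34, set 2) → MISS  vc=[10]
2: 0xf4 (blk 30, set 6) → MISS  vc=[10]
3: 0x111 (blk 34, set 2) → L1-HIT  vc=[10]
4: 0x54 (blk 10, set 2) → VC-HIT  vc=[34]
5: 0x1b8 (blk 55, set 7) → MISS  vc=[34]
6: 0xf5 (blk 30, set 6) → L1-HIT  vc=[34]
7: 0x87 (blk 16, set 0) → MISS  vc=[34]
8: 0x1b8 (blk 55, set 7) → L1-HIT  vc=[34]
9: 0x53 (blk 10, set 2) → L1-HIT  vc=[34]
10: 0x70 (blk 14, set 6) → MISS  vc=[34, 30]
11: 0x75 (blk 14, set 6) → L1-HIT  vc=[34, 30]
12: 0xb5 (blk 22, set 6) → MISS  vc=[34, 30, 14]
13: 0x77 (blk 14, set 6) → VC-HIT  vc=[34, 30, 22]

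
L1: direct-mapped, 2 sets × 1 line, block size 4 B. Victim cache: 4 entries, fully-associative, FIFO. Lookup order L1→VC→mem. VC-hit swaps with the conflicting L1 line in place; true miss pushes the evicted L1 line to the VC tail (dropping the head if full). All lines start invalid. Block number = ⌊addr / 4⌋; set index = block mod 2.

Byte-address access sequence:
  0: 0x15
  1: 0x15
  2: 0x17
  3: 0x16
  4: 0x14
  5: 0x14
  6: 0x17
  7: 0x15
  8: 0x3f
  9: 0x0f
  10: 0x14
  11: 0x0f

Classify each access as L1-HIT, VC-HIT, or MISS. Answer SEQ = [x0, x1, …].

0: 0x15 (blk 5, set 1) → MISS  vc=[]
1: 0x15 (blk 5, set 1) → L1-HIT  vc=[]
2: 0x17 (blk 5, set 1) → L1-HIT  vc=[]
3: 0x16 (blk 5, set 1) → L1-HIT  vc=[]
4: 0x14 (blk 5, set 1) → L1-HIT  vc=[]
5: 0x14 (blk 5, set 1) → L1-HIT  vc=[]
6: 0x17 (blk 5, set 1) → L1-HIT  vc=[]
7: 0x15 (blk 5, set 1) → L1-HIT  vc=[]
8: 0x3f (blk 15, set 1) → MISS  vc=[5]
9: 0xf (blk 3, set 1) → MISS  vc=[5, 15]
10: 0x14 (blk 5, set 1) → VC-HIT  vc=[3, 15]
11: 0xf (blk 3, set 1) → VC-HIT  vc=[5, 15]

SEQ = [MISS, L1-HIT, L1-HIT, L1-HIT, L1-HIT, L1-HIT, L1-HIT, L1-HIT, MISS, MISS, VC-HIT, VC-HIT]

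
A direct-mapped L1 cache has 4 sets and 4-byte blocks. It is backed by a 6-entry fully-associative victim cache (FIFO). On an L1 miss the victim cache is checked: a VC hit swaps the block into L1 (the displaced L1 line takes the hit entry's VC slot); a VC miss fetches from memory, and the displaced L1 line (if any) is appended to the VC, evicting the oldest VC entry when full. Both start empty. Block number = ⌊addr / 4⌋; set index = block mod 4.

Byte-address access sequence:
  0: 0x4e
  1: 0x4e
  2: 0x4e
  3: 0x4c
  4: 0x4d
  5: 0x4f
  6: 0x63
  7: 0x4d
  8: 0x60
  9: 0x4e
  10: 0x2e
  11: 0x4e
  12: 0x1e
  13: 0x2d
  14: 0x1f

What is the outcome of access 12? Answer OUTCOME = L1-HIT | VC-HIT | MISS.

OUTCOME = MISS

0: 0x4e (blk 19, set 3) → MISS  vc=[]
1: 0x4e (blk 19, set 3) → L1-HIT  vc=[]
2: 0x4e (blk 19, set 3) → L1-HIT  vc=[]
3: 0x4c (blk 19, set 3) → L1-HIT  vc=[]
4: 0x4d (blk 19, set 3) → L1-HIT  vc=[]
5: 0x4f (blk 19, set 3) → L1-HIT  vc=[]
6: 0x63 (blk 24, set 0) → MISS  vc=[]
7: 0x4d (blk 19, set 3) → L1-HIT  vc=[]
8: 0x60 (blk 24, set 0) → L1-HIT  vc=[]
9: 0x4e (blk 19, set 3) → L1-HIT  vc=[]
10: 0x2e (blk 11, set 3) → MISS  vc=[19]
11: 0x4e (blk 19, set 3) → VC-HIT  vc=[11]
12: 0x1e (blk 7, set 3) → MISS  vc=[11, 19]
13: 0x2d (blk 11, set 3) → VC-HIT  vc=[7, 19]
14: 0x1f (blk 7, set 3) → VC-HIT  vc=[11, 19]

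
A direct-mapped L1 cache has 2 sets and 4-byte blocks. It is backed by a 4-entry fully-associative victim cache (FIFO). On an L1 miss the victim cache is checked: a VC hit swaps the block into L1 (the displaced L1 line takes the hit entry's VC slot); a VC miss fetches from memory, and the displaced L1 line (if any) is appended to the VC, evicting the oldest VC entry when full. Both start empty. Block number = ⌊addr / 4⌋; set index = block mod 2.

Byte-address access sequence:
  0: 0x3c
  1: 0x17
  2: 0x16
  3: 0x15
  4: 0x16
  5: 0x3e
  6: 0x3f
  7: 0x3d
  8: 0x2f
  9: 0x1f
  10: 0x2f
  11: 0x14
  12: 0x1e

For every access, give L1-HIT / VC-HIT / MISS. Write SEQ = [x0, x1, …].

SEQ = [MISS, MISS, L1-HIT, L1-HIT, L1-HIT, VC-HIT, L1-HIT, L1-HIT, MISS, MISS, VC-HIT, VC-HIT, VC-HIT]

  [0] addr=0x3c blk=15 s=1: MISS | VC []
  [1] addr=0x17 blk=5 s=1: MISS | VC [15]
  [2] addr=0x16 blk=5 s=1: L1-HIT | VC [15]
  [3] addr=0x15 blk=5 s=1: L1-HIT | VC [15]
  [4] addr=0x16 blk=5 s=1: L1-HIT | VC [15]
  [5] addr=0x3e blk=15 s=1: VC-HIT | VC [5]
  [6] addr=0x3f blk=15 s=1: L1-HIT | VC [5]
  [7] addr=0x3d blk=15 s=1: L1-HIT | VC [5]
  [8] addr=0x2f blk=11 s=1: MISS | VC [5, 15]
  [9] addr=0x1f blk=7 s=1: MISS | VC [5, 15, 11]
  [10] addr=0x2f blk=11 s=1: VC-HIT | VC [5, 15, 7]
  [11] addr=0x14 blk=5 s=1: VC-HIT | VC [11, 15, 7]
  [12] addr=0x1e blk=7 s=1: VC-HIT | VC [11, 15, 5]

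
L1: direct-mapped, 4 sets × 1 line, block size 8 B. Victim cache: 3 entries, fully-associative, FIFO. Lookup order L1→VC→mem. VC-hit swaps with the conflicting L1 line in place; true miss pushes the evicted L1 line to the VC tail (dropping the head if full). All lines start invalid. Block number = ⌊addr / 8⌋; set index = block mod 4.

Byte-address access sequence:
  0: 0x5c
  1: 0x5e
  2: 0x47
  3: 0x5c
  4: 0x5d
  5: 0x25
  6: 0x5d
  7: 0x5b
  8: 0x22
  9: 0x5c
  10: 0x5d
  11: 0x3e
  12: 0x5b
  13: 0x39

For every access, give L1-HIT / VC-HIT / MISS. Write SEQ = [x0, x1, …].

  [0] addr=0x5c blk=11 s=3: MISS | VC []
  [1] addr=0x5e blk=11 s=3: L1-HIT | VC []
  [2] addr=0x47 blk=8 s=0: MISS | VC []
  [3] addr=0x5c blk=11 s=3: L1-HIT | VC []
  [4] addr=0x5d blk=11 s=3: L1-HIT | VC []
  [5] addr=0x25 blk=4 s=0: MISS | VC [8]
  [6] addr=0x5d blk=11 s=3: L1-HIT | VC [8]
  [7] addr=0x5b blk=11 s=3: L1-HIT | VC [8]
  [8] addr=0x22 blk=4 s=0: L1-HIT | VC [8]
  [9] addr=0x5c blk=11 s=3: L1-HIT | VC [8]
  [10] addr=0x5d blk=11 s=3: L1-HIT | VC [8]
  [11] addr=0x3e blk=7 s=3: MISS | VC [8, 11]
  [12] addr=0x5b blk=11 s=3: VC-HIT | VC [8, 7]
  [13] addr=0x39 blk=7 s=3: VC-HIT | VC [8, 11]

SEQ = [MISS, L1-HIT, MISS, L1-HIT, L1-HIT, MISS, L1-HIT, L1-HIT, L1-HIT, L1-HIT, L1-HIT, MISS, VC-HIT, VC-HIT]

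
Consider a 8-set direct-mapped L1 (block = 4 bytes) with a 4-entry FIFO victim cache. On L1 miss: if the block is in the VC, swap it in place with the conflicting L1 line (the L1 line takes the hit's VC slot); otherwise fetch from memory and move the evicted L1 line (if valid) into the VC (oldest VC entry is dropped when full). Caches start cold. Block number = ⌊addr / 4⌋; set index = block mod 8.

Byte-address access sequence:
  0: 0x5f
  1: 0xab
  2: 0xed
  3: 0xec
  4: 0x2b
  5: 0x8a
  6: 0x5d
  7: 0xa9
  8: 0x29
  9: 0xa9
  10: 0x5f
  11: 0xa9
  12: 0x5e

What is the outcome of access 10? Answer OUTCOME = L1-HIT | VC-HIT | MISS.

OUTCOME = L1-HIT

#0 0x5f→b23/s7 MISS; vc=[]
#1 0xab→b42/s2 MISS; vc=[]
#2 0xed→b59/s3 MISS; vc=[]
#3 0xec→b59/s3 L1-HIT; vc=[]
#4 0x2b→b10/s2 MISS; vc=[42]
#5 0x8a→b34/s2 MISS; vc=[42,10]
#6 0x5d→b23/s7 L1-HIT; vc=[42,10]
#7 0xa9→b42/s2 VC-HIT; vc=[34,10]
#8 0x29→b10/s2 VC-HIT; vc=[34,42]
#9 0xa9→b42/s2 VC-HIT; vc=[34,10]
#10 0x5f→b23/s7 L1-HIT; vc=[34,10]
#11 0xa9→b42/s2 L1-HIT; vc=[34,10]
#12 0x5e→b23/s7 L1-HIT; vc=[34,10]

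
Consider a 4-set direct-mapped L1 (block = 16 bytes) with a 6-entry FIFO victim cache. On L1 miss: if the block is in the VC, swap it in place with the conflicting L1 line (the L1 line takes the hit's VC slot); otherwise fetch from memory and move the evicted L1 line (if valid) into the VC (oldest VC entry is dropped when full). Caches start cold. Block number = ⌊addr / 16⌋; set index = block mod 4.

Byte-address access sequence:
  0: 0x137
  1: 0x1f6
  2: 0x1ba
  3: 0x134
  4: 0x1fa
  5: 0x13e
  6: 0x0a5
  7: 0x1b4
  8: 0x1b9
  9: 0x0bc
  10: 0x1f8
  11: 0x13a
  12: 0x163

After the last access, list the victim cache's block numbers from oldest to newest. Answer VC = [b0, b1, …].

#0 0x137→b19/s3 MISS; vc=[]
#1 0x1f6→b31/s3 MISS; vc=[19]
#2 0x1ba→b27/s3 MISS; vc=[19,31]
#3 0x134→b19/s3 VC-HIT; vc=[27,31]
#4 0x1fa→b31/s3 VC-HIT; vc=[27,19]
#5 0x13e→b19/s3 VC-HIT; vc=[27,31]
#6 0xa5→b10/s2 MISS; vc=[27,31]
#7 0x1b4→b27/s3 VC-HIT; vc=[19,31]
#8 0x1b9→b27/s3 L1-HIT; vc=[19,31]
#9 0xbc→b11/s3 MISS; vc=[19,31,27]
#10 0x1f8→b31/s3 VC-HIT; vc=[19,11,27]
#11 0x13a→b19/s3 VC-HIT; vc=[31,11,27]
#12 0x163→b22/s2 MISS; vc=[31,11,27,10]

VC = [31, 11, 27, 10]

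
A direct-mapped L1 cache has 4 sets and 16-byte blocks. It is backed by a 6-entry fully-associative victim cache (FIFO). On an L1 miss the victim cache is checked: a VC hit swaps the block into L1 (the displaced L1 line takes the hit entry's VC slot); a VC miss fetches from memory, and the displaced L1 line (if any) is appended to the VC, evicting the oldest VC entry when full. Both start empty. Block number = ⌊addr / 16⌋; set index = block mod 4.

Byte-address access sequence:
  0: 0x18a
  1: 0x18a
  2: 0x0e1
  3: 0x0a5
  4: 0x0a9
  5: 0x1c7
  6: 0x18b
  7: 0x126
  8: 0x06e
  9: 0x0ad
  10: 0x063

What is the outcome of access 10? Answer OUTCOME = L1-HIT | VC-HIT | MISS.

  [0] addr=0x18a blk=24 s=0: MISS | VC []
  [1] addr=0x18a blk=24 s=0: L1-HIT | VC []
  [2] addr=0xe1 blk=14 s=2: MISS | VC []
  [3] addr=0xa5 blk=10 s=2: MISS | VC [14]
  [4] addr=0xa9 blk=10 s=2: L1-HIT | VC [14]
  [5] addr=0x1c7 blk=28 s=0: MISS | VC [14, 24]
  [6] addr=0x18b blk=24 s=0: VC-HIT | VC [14, 28]
  [7] addr=0x126 blk=18 s=2: MISS | VC [14, 28, 10]
  [8] addr=0x6e blk=6 s=2: MISS | VC [14, 28, 10, 18]
  [9] addr=0xad blk=10 s=2: VC-HIT | VC [14, 28, 6, 18]
  [10] addr=0x63 blk=6 s=2: VC-HIT | VC [14, 28, 10, 18]

OUTCOME = VC-HIT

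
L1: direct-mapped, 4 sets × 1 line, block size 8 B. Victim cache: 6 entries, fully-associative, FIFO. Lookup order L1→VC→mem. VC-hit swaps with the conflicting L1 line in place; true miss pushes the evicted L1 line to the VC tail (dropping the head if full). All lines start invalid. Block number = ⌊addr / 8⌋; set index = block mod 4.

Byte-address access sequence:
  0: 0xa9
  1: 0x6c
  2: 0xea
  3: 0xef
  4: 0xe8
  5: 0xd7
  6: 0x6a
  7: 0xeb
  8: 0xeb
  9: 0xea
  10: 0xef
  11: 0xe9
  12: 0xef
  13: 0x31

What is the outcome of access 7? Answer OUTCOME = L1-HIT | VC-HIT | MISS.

  [0] addr=0xa9 blk=21 s=1: MISS | VC []
  [1] addr=0x6c blk=13 s=1: MISS | VC [21]
  [2] addr=0xea blk=29 s=1: MISS | VC [21, 13]
  [3] addr=0xef blk=29 s=1: L1-HIT | VC [21, 13]
  [4] addr=0xe8 blk=29 s=1: L1-HIT | VC [21, 13]
  [5] addr=0xd7 blk=26 s=2: MISS | VC [21, 13]
  [6] addr=0x6a blk=13 s=1: VC-HIT | VC [21, 29]
  [7] addr=0xeb blk=29 s=1: VC-HIT | VC [21, 13]
  [8] addr=0xeb blk=29 s=1: L1-HIT | VC [21, 13]
  [9] addr=0xea blk=29 s=1: L1-HIT | VC [21, 13]
  [10] addr=0xef blk=29 s=1: L1-HIT | VC [21, 13]
  [11] addr=0xe9 blk=29 s=1: L1-HIT | VC [21, 13]
  [12] addr=0xef blk=29 s=1: L1-HIT | VC [21, 13]
  [13] addr=0x31 blk=6 s=2: MISS | VC [21, 13, 26]

OUTCOME = VC-HIT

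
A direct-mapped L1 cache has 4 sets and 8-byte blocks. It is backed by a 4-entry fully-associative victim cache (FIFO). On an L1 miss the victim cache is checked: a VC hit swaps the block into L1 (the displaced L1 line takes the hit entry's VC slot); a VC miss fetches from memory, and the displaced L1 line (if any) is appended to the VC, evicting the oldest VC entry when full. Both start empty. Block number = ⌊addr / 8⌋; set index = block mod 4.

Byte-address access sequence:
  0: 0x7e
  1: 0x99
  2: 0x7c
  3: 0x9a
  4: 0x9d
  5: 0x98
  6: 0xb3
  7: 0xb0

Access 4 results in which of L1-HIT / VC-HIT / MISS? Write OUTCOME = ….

OUTCOME = L1-HIT

0: 0x7e (blk 15, set 3) → MISS  vc=[]
1: 0x99 (blk 19, set 3) → MISS  vc=[15]
2: 0x7c (blk 15, set 3) → VC-HIT  vc=[19]
3: 0x9a (blk 19, set 3) → VC-HIT  vc=[15]
4: 0x9d (blk 19, set 3) → L1-HIT  vc=[15]
5: 0x98 (blk 19, set 3) → L1-HIT  vc=[15]
6: 0xb3 (blk 22, set 2) → MISS  vc=[15]
7: 0xb0 (blk 22, set 2) → L1-HIT  vc=[15]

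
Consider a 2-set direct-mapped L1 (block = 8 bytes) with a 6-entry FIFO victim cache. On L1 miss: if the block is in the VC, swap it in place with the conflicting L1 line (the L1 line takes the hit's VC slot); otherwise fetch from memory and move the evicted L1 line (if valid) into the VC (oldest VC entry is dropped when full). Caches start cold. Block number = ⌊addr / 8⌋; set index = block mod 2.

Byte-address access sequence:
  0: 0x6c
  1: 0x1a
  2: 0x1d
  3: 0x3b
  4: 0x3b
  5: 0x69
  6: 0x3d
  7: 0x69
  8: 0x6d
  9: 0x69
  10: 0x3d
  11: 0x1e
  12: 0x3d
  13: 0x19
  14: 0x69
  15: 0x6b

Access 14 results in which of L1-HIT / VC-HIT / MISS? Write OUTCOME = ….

  [0] addr=0x6c blk=13 s=1: MISS | VC []
  [1] addr=0x1a blk=3 s=1: MISS | VC [13]
  [2] addr=0x1d blk=3 s=1: L1-HIT | VC [13]
  [3] addr=0x3b blk=7 s=1: MISS | VC [13, 3]
  [4] addr=0x3b blk=7 s=1: L1-HIT | VC [13, 3]
  [5] addr=0x69 blk=13 s=1: VC-HIT | VC [7, 3]
  [6] addr=0x3d blk=7 s=1: VC-HIT | VC [13, 3]
  [7] addr=0x69 blk=13 s=1: VC-HIT | VC [7, 3]
  [8] addr=0x6d blk=13 s=1: L1-HIT | VC [7, 3]
  [9] addr=0x69 blk=13 s=1: L1-HIT | VC [7, 3]
  [10] addr=0x3d blk=7 s=1: VC-HIT | VC [13, 3]
  [11] addr=0x1e blk=3 s=1: VC-HIT | VC [13, 7]
  [12] addr=0x3d blk=7 s=1: VC-HIT | VC [13, 3]
  [13] addr=0x19 blk=3 s=1: VC-HIT | VC [13, 7]
  [14] addr=0x69 blk=13 s=1: VC-HIT | VC [3, 7]
  [15] addr=0x6b blk=13 s=1: L1-HIT | VC [3, 7]

OUTCOME = VC-HIT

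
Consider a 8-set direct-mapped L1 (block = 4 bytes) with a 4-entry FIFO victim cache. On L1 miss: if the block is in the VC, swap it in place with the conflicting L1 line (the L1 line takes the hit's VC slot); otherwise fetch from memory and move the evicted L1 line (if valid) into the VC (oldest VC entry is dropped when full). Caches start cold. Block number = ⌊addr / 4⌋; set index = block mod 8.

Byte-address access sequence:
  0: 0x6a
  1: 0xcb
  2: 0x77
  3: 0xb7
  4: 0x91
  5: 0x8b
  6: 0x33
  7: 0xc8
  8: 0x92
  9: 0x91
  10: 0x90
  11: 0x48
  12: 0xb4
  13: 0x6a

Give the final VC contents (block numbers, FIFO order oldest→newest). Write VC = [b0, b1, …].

0: 0x6a (blk 26, set 2) → MISS  vc=[]
1: 0xcb (blk 50, set 2) → MISS  vc=[26]
2: 0x77 (blk 29, set 5) → MISS  vc=[26]
3: 0xb7 (blk 45, set 5) → MISS  vc=[26, 29]
4: 0x91 (blk 36, set 4) → MISS  vc=[26, 29]
5: 0x8b (blk 34, set 2) → MISS  vc=[26, 29, 50]
6: 0x33 (blk 12, set 4) → MISS  vc=[26, 29, 50, 36]
7: 0xc8 (blk 50, set 2) → VC-HIT  vc=[26, 29, 34, 36]
8: 0x92 (blk 36, set 4) → VC-HIT  vc=[26, 29, 34, 12]
9: 0x91 (blk 36, set 4) → L1-HIT  vc=[26, 29, 34, 12]
10: 0x90 (blk 36, set 4) → L1-HIT  vc=[26, 29, 34, 12]
11: 0x48 (blk 18, set 2) → MISS  vc=[29, 34, 12, 50]
12: 0xb4 (blk 45, set 5) → L1-HIT  vc=[29, 34, 12, 50]
13: 0x6a (blk 26, set 2) → MISS  vc=[34, 12, 50, 18]

VC = [34, 12, 50, 18]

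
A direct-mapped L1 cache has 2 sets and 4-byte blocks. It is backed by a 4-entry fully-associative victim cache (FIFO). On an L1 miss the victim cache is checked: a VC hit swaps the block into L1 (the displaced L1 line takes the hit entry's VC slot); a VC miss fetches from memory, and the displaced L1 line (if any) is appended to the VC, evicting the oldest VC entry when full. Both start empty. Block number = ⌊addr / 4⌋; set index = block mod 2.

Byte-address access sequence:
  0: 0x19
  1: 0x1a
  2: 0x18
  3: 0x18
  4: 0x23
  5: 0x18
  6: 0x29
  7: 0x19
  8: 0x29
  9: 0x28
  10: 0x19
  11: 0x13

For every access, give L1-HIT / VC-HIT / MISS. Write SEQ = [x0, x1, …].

#0 0x19→b6/s0 MISS; vc=[]
#1 0x1a→b6/s0 L1-HIT; vc=[]
#2 0x18→b6/s0 L1-HIT; vc=[]
#3 0x18→b6/s0 L1-HIT; vc=[]
#4 0x23→b8/s0 MISS; vc=[6]
#5 0x18→b6/s0 VC-HIT; vc=[8]
#6 0x29→b10/s0 MISS; vc=[8,6]
#7 0x19→b6/s0 VC-HIT; vc=[8,10]
#8 0x29→b10/s0 VC-HIT; vc=[8,6]
#9 0x28→b10/s0 L1-HIT; vc=[8,6]
#10 0x19→b6/s0 VC-HIT; vc=[8,10]
#11 0x13→b4/s0 MISS; vc=[8,10,6]

SEQ = [MISS, L1-HIT, L1-HIT, L1-HIT, MISS, VC-HIT, MISS, VC-HIT, VC-HIT, L1-HIT, VC-HIT, MISS]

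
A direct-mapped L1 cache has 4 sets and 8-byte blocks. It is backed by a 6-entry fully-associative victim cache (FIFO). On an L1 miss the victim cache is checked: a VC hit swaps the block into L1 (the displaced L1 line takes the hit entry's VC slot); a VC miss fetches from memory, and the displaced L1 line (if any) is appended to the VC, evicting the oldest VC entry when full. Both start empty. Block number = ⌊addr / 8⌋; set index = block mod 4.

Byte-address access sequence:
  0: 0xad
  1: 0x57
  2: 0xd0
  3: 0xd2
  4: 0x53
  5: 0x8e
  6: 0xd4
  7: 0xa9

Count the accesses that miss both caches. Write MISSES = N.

MISSES = 4

  [0] addr=0xad blk=21 s=1: MISS | VC []
  [1] addr=0x57 blk=10 s=2: MISS | VC []
  [2] addr=0xd0 blk=26 s=2: MISS | VC [10]
  [3] addr=0xd2 blk=26 s=2: L1-HIT | VC [10]
  [4] addr=0x53 blk=10 s=2: VC-HIT | VC [26]
  [5] addr=0x8e blk=17 s=1: MISS | VC [26, 21]
  [6] addr=0xd4 blk=26 s=2: VC-HIT | VC [10, 21]
  [7] addr=0xa9 blk=21 s=1: VC-HIT | VC [10, 17]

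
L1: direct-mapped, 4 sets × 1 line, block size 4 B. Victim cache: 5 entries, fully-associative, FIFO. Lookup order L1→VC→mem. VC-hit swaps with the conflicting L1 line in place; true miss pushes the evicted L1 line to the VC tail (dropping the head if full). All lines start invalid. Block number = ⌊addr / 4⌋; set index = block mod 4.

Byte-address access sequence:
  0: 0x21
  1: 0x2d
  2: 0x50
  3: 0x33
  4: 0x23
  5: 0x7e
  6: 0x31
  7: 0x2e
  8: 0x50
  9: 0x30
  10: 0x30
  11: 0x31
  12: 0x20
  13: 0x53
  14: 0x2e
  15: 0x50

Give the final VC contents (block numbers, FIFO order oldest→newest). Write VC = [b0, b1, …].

#0 0x21→b8/s0 MISS; vc=[]
#1 0x2d→b11/s3 MISS; vc=[]
#2 0x50→b20/s0 MISS; vc=[8]
#3 0x33→b12/s0 MISS; vc=[8,20]
#4 0x23→b8/s0 VC-HIT; vc=[12,20]
#5 0x7e→b31/s3 MISS; vc=[12,20,11]
#6 0x31→b12/s0 VC-HIT; vc=[8,20,11]
#7 0x2e→b11/s3 VC-HIT; vc=[8,20,31]
#8 0x50→b20/s0 VC-HIT; vc=[8,12,31]
#9 0x30→b12/s0 VC-HIT; vc=[8,20,31]
#10 0x30→b12/s0 L1-HIT; vc=[8,20,31]
#11 0x31→b12/s0 L1-HIT; vc=[8,20,31]
#12 0x20→b8/s0 VC-HIT; vc=[12,20,31]
#13 0x53→b20/s0 VC-HIT; vc=[12,8,31]
#14 0x2e→b11/s3 L1-HIT; vc=[12,8,31]
#15 0x50→b20/s0 L1-HIT; vc=[12,8,31]

VC = [12, 8, 31]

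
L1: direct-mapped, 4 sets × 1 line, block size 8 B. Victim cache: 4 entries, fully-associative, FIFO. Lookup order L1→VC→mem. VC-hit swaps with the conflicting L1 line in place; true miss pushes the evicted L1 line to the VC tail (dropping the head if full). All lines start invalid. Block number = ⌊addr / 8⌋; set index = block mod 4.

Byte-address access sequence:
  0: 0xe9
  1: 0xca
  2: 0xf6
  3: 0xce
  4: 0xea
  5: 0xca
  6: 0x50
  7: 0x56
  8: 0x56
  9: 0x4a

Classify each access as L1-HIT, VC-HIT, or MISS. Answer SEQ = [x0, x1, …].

#0 0xe9→b29/s1 MISS; vc=[]
#1 0xca→b25/s1 MISS; vc=[29]
#2 0xf6→b30/s2 MISS; vc=[29]
#3 0xce→b25/s1 L1-HIT; vc=[29]
#4 0xea→b29/s1 VC-HIT; vc=[25]
#5 0xca→b25/s1 VC-HIT; vc=[29]
#6 0x50→b10/s2 MISS; vc=[29,30]
#7 0x56→b10/s2 L1-HIT; vc=[29,30]
#8 0x56→b10/s2 L1-HIT; vc=[29,30]
#9 0x4a→b9/s1 MISS; vc=[29,30,25]

SEQ = [MISS, MISS, MISS, L1-HIT, VC-HIT, VC-HIT, MISS, L1-HIT, L1-HIT, MISS]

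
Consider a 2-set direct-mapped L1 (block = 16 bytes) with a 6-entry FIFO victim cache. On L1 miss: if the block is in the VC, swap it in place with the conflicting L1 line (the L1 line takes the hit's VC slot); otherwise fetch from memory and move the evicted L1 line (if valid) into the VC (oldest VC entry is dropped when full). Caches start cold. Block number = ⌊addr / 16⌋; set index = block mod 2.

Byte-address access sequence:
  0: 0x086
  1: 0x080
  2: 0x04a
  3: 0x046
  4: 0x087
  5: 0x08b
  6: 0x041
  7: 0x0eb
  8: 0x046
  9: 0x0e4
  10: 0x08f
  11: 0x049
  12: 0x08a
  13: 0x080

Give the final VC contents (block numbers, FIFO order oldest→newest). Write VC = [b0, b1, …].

VC = [14, 4]

0: 0x86 (blk 8, set 0) → MISS  vc=[]
1: 0x80 (blk 8, set 0) → L1-HIT  vc=[]
2: 0x4a (blk 4, set 0) → MISS  vc=[8]
3: 0x46 (blk 4, set 0) → L1-HIT  vc=[8]
4: 0x87 (blk 8, set 0) → VC-HIT  vc=[4]
5: 0x8b (blk 8, set 0) → L1-HIT  vc=[4]
6: 0x41 (blk 4, set 0) → VC-HIT  vc=[8]
7: 0xeb (blk 14, set 0) → MISS  vc=[8, 4]
8: 0x46 (blk 4, set 0) → VC-HIT  vc=[8, 14]
9: 0xe4 (blk 14, set 0) → VC-HIT  vc=[8, 4]
10: 0x8f (blk 8, set 0) → VC-HIT  vc=[14, 4]
11: 0x49 (blk 4, set 0) → VC-HIT  vc=[14, 8]
12: 0x8a (blk 8, set 0) → VC-HIT  vc=[14, 4]
13: 0x80 (blk 8, set 0) → L1-HIT  vc=[14, 4]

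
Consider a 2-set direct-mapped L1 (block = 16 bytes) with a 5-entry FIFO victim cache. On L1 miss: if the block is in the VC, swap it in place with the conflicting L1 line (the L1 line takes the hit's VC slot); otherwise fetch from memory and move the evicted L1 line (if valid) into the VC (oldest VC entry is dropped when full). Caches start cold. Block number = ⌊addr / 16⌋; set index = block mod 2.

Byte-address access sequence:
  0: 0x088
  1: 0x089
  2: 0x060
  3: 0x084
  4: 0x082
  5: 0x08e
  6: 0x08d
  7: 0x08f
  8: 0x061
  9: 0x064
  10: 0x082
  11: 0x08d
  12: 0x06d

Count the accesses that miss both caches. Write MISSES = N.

MISSES = 2

#0 0x88→b8/s0 MISS; vc=[]
#1 0x89→b8/s0 L1-HIT; vc=[]
#2 0x60→b6/s0 MISS; vc=[8]
#3 0x84→b8/s0 VC-HIT; vc=[6]
#4 0x82→b8/s0 L1-HIT; vc=[6]
#5 0x8e→b8/s0 L1-HIT; vc=[6]
#6 0x8d→b8/s0 L1-HIT; vc=[6]
#7 0x8f→b8/s0 L1-HIT; vc=[6]
#8 0x61→b6/s0 VC-HIT; vc=[8]
#9 0x64→b6/s0 L1-HIT; vc=[8]
#10 0x82→b8/s0 VC-HIT; vc=[6]
#11 0x8d→b8/s0 L1-HIT; vc=[6]
#12 0x6d→b6/s0 VC-HIT; vc=[8]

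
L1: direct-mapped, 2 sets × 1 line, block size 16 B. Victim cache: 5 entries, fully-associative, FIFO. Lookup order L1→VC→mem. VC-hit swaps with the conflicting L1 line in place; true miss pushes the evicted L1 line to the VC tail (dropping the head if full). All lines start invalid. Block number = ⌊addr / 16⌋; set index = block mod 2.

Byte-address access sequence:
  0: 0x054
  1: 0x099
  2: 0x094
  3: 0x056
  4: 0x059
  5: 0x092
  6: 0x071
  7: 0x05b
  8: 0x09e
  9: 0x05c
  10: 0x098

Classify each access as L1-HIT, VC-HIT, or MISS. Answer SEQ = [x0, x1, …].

#0 0x54→b5/s1 MISS; vc=[]
#1 0x99→b9/s1 MISS; vc=[5]
#2 0x94→b9/s1 L1-HIT; vc=[5]
#3 0x56→b5/s1 VC-HIT; vc=[9]
#4 0x59→b5/s1 L1-HIT; vc=[9]
#5 0x92→b9/s1 VC-HIT; vc=[5]
#6 0x71→b7/s1 MISS; vc=[5,9]
#7 0x5b→b5/s1 VC-HIT; vc=[7,9]
#8 0x9e→b9/s1 VC-HIT; vc=[7,5]
#9 0x5c→b5/s1 VC-HIT; vc=[7,9]
#10 0x98→b9/s1 VC-HIT; vc=[7,5]

SEQ = [MISS, MISS, L1-HIT, VC-HIT, L1-HIT, VC-HIT, MISS, VC-HIT, VC-HIT, VC-HIT, VC-HIT]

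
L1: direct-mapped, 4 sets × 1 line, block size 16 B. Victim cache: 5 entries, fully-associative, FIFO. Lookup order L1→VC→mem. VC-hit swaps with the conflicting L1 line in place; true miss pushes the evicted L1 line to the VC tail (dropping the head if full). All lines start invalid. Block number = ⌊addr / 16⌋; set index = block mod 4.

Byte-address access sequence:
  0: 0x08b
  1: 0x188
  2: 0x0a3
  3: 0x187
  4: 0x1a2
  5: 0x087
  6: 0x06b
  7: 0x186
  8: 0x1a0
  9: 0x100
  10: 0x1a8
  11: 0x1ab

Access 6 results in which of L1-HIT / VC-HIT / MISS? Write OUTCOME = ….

OUTCOME = MISS

  [0] addr=0x8b blk=8 s=0: MISS | VC []
  [1] addr=0x188 blk=24 s=0: MISS | VC [8]
  [2] addr=0xa3 blk=10 s=2: MISS | VC [8]
  [3] addr=0x187 blk=24 s=0: L1-HIT | VC [8]
  [4] addr=0x1a2 blk=26 s=2: MISS | VC [8, 10]
  [5] addr=0x87 blk=8 s=0: VC-HIT | VC [24, 10]
  [6] addr=0x6b blk=6 s=2: MISS | VC [24, 10, 26]
  [7] addr=0x186 blk=24 s=0: VC-HIT | VC [8, 10, 26]
  [8] addr=0x1a0 blk=26 s=2: VC-HIT | VC [8, 10, 6]
  [9] addr=0x100 blk=16 s=0: MISS | VC [8, 10, 6, 24]
  [10] addr=0x1a8 blk=26 s=2: L1-HIT | VC [8, 10, 6, 24]
  [11] addr=0x1ab blk=26 s=2: L1-HIT | VC [8, 10, 6, 24]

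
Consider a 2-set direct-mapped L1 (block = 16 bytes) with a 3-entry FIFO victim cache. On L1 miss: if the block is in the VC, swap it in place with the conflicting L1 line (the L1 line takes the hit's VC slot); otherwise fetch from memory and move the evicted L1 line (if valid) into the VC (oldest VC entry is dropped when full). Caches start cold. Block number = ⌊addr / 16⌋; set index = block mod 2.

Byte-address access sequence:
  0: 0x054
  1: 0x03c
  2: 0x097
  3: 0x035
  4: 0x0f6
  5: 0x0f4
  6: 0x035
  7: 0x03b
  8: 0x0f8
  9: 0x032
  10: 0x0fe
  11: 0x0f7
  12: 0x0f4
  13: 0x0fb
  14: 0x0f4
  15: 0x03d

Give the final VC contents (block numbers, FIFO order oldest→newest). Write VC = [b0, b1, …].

VC = [5, 9, 15]

#0 0x54→b5/s1 MISS; vc=[]
#1 0x3c→b3/s1 MISS; vc=[5]
#2 0x97→b9/s1 MISS; vc=[5,3]
#3 0x35→b3/s1 VC-HIT; vc=[5,9]
#4 0xf6→b15/s1 MISS; vc=[5,9,3]
#5 0xf4→b15/s1 L1-HIT; vc=[5,9,3]
#6 0x35→b3/s1 VC-HIT; vc=[5,9,15]
#7 0x3b→b3/s1 L1-HIT; vc=[5,9,15]
#8 0xf8→b15/s1 VC-HIT; vc=[5,9,3]
#9 0x32→b3/s1 VC-HIT; vc=[5,9,15]
#10 0xfe→b15/s1 VC-HIT; vc=[5,9,3]
#11 0xf7→b15/s1 L1-HIT; vc=[5,9,3]
#12 0xf4→b15/s1 L1-HIT; vc=[5,9,3]
#13 0xfb→b15/s1 L1-HIT; vc=[5,9,3]
#14 0xf4→b15/s1 L1-HIT; vc=[5,9,3]
#15 0x3d→b3/s1 VC-HIT; vc=[5,9,15]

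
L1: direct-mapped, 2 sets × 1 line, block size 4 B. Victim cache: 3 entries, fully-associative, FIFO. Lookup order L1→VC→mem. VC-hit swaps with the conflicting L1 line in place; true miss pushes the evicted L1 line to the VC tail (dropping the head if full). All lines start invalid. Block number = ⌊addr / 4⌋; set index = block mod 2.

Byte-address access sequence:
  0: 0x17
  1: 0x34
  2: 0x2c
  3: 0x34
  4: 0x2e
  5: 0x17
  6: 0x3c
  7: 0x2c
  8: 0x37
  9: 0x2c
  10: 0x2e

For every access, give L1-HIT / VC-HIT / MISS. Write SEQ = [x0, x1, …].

SEQ = [MISS, MISS, MISS, VC-HIT, VC-HIT, VC-HIT, MISS, VC-HIT, VC-HIT, VC-HIT, L1-HIT]

#0 0x17→b5/s1 MISS; vc=[]
#1 0x34→b13/s1 MISS; vc=[5]
#2 0x2c→b11/s1 MISS; vc=[5,13]
#3 0x34→b13/s1 VC-HIT; vc=[5,11]
#4 0x2e→b11/s1 VC-HIT; vc=[5,13]
#5 0x17→b5/s1 VC-HIT; vc=[11,13]
#6 0x3c→b15/s1 MISS; vc=[11,13,5]
#7 0x2c→b11/s1 VC-HIT; vc=[15,13,5]
#8 0x37→b13/s1 VC-HIT; vc=[15,11,5]
#9 0x2c→b11/s1 VC-HIT; vc=[15,13,5]
#10 0x2e→b11/s1 L1-HIT; vc=[15,13,5]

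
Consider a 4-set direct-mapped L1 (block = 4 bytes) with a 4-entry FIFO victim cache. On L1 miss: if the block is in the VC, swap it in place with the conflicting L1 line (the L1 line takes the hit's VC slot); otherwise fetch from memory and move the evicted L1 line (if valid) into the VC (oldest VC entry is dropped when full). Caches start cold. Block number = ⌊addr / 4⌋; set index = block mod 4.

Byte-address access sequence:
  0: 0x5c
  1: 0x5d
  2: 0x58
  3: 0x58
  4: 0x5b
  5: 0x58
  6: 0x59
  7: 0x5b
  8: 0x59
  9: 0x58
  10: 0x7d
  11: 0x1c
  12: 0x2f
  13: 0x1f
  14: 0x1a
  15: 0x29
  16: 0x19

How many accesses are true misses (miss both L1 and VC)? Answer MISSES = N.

MISSES = 7

0: 0x5c (blk 23, set 3) → MISS  vc=[]
1: 0x5d (blk 23, set 3) → L1-HIT  vc=[]
2: 0x58 (blk 22, set 2) → MISS  vc=[]
3: 0x58 (blk 22, set 2) → L1-HIT  vc=[]
4: 0x5b (blk 22, set 2) → L1-HIT  vc=[]
5: 0x58 (blk 22, set 2) → L1-HIT  vc=[]
6: 0x59 (blk 22, set 2) → L1-HIT  vc=[]
7: 0x5b (blk 22, set 2) → L1-HIT  vc=[]
8: 0x59 (blk 22, set 2) → L1-HIT  vc=[]
9: 0x58 (blk 22, set 2) → L1-HIT  vc=[]
10: 0x7d (blk 31, set 3) → MISS  vc=[23]
11: 0x1c (blk 7, set 3) → MISS  vc=[23, 31]
12: 0x2f (blk 11, set 3) → MISS  vc=[23, 31, 7]
13: 0x1f (blk 7, set 3) → VC-HIT  vc=[23, 31, 11]
14: 0x1a (blk 6, set 2) → MISS  vc=[23, 31, 11, 22]
15: 0x29 (blk 10, set 2) → MISS  vc=[31, 11, 22, 6]
16: 0x19 (blk 6, set 2) → VC-HIT  vc=[31, 11, 22, 10]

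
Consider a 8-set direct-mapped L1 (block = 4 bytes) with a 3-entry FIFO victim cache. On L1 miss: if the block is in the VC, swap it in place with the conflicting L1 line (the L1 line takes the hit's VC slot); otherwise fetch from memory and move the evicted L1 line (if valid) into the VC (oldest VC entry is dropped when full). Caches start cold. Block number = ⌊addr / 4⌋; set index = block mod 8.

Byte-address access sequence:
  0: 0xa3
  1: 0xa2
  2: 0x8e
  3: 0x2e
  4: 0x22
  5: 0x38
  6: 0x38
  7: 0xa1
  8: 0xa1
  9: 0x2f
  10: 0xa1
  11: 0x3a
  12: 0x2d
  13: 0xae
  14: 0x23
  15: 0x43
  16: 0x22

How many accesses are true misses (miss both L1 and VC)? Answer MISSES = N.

MISSES = 7

#0 0xa3→b40/s0 MISS; vc=[]
#1 0xa2→b40/s0 L1-HIT; vc=[]
#2 0x8e→b35/s3 MISS; vc=[]
#3 0x2e→b11/s3 MISS; vc=[35]
#4 0x22→b8/s0 MISS; vc=[35,40]
#5 0x38→b14/s6 MISS; vc=[35,40]
#6 0x38→b14/s6 L1-HIT; vc=[35,40]
#7 0xa1→b40/s0 VC-HIT; vc=[35,8]
#8 0xa1→b40/s0 L1-HIT; vc=[35,8]
#9 0x2f→b11/s3 L1-HIT; vc=[35,8]
#10 0xa1→b40/s0 L1-HIT; vc=[35,8]
#11 0x3a→b14/s6 L1-HIT; vc=[35,8]
#12 0x2d→b11/s3 L1-HIT; vc=[35,8]
#13 0xae→b43/s3 MISS; vc=[35,8,11]
#14 0x23→b8/s0 VC-HIT; vc=[35,40,11]
#15 0x43→b16/s0 MISS; vc=[40,11,8]
#16 0x22→b8/s0 VC-HIT; vc=[40,11,16]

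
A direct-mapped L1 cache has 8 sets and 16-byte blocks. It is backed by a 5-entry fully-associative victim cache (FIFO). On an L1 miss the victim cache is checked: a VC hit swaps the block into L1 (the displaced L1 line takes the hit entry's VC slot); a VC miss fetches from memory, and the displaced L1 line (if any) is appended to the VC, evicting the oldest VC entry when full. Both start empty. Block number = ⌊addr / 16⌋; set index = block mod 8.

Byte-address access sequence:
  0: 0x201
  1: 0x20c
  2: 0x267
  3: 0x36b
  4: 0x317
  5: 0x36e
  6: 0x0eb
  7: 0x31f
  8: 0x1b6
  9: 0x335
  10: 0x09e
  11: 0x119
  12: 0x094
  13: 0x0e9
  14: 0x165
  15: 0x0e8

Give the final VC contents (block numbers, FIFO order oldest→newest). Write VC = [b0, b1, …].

#0 0x201→b32/s0 MISS; vc=[]
#1 0x20c→b32/s0 L1-HIT; vc=[]
#2 0x267→b38/s6 MISS; vc=[]
#3 0x36b→b54/s6 MISS; vc=[38]
#4 0x317→b49/s1 MISS; vc=[38]
#5 0x36e→b54/s6 L1-HIT; vc=[38]
#6 0xeb→b14/s6 MISS; vc=[38,54]
#7 0x31f→b49/s1 L1-HIT; vc=[38,54]
#8 0x1b6→b27/s3 MISS; vc=[38,54]
#9 0x335→b51/s3 MISS; vc=[38,54,27]
#10 0x9e→b9/s1 MISS; vc=[38,54,27,49]
#11 0x119→b17/s1 MISS; vc=[38,54,27,49,9]
#12 0x94→b9/s1 VC-HIT; vc=[38,54,27,49,17]
#13 0xe9→b14/s6 L1-HIT; vc=[38,54,27,49,17]
#14 0x165→b22/s6 MISS; vc=[54,27,49,17,14]
#15 0xe8→b14/s6 VC-HIT; vc=[54,27,49,17,22]

VC = [54, 27, 49, 17, 22]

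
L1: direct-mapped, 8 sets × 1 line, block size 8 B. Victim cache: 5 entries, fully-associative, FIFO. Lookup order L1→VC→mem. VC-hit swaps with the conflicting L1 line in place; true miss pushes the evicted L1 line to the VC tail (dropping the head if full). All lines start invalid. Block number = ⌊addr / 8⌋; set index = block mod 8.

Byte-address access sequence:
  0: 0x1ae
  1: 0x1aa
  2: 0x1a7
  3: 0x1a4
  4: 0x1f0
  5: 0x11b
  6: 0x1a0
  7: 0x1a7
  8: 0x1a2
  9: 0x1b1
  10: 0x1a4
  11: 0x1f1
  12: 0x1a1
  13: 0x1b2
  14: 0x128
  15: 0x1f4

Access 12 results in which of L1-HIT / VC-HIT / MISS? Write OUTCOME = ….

OUTCOME = L1-HIT

#0 0x1ae→b53/s5 MISS; vc=[]
#1 0x1aa→b53/s5 L1-HIT; vc=[]
#2 0x1a7→b52/s4 MISS; vc=[]
#3 0x1a4→b52/s4 L1-HIT; vc=[]
#4 0x1f0→b62/s6 MISS; vc=[]
#5 0x11b→b35/s3 MISS; vc=[]
#6 0x1a0→b52/s4 L1-HIT; vc=[]
#7 0x1a7→b52/s4 L1-HIT; vc=[]
#8 0x1a2→b52/s4 L1-HIT; vc=[]
#9 0x1b1→b54/s6 MISS; vc=[62]
#10 0x1a4→b52/s4 L1-HIT; vc=[62]
#11 0x1f1→b62/s6 VC-HIT; vc=[54]
#12 0x1a1→b52/s4 L1-HIT; vc=[54]
#13 0x1b2→b54/s6 VC-HIT; vc=[62]
#14 0x128→b37/s5 MISS; vc=[62,53]
#15 0x1f4→b62/s6 VC-HIT; vc=[54,53]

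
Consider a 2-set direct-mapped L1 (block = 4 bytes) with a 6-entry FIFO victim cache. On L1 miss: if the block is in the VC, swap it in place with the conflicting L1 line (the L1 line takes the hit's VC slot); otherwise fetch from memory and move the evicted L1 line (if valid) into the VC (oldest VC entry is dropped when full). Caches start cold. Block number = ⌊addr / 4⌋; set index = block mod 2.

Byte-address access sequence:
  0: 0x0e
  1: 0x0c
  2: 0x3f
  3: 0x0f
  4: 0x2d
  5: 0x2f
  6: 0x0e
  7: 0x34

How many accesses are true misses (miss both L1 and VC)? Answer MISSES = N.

0: 0xe (blk 3, set 1) → MISS  vc=[]
1: 0xc (blk 3, set 1) → L1-HIT  vc=[]
2: 0x3f (blk 15, set 1) → MISS  vc=[3]
3: 0xf (blk 3, set 1) → VC-HIT  vc=[15]
4: 0x2d (blk 11, set 1) → MISS  vc=[15, 3]
5: 0x2f (blk 11, set 1) → L1-HIT  vc=[15, 3]
6: 0xe (blk 3, set 1) → VC-HIT  vc=[15, 11]
7: 0x34 (blk 13, set 1) → MISS  vc=[15, 11, 3]

MISSES = 4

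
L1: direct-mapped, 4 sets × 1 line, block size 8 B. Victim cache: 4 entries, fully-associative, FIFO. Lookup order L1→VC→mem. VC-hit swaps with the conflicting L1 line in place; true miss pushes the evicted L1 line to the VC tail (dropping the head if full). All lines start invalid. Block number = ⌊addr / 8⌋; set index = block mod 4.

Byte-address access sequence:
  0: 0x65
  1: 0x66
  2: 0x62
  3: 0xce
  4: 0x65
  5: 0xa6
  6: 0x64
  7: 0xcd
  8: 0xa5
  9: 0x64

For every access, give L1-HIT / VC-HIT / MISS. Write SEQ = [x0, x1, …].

0: 0x65 (blk 12, set 0) → MISS  vc=[]
1: 0x66 (blk 12, set 0) → L1-HIT  vc=[]
2: 0x62 (blk 12, set 0) → L1-HIT  vc=[]
3: 0xce (blk 25, set 1) → MISS  vc=[]
4: 0x65 (blk 12, set 0) → L1-HIT  vc=[]
5: 0xa6 (blk 20, set 0) → MISS  vc=[12]
6: 0x64 (blk 12, set 0) → VC-HIT  vc=[20]
7: 0xcd (blk 25, set 1) → L1-HIT  vc=[20]
8: 0xa5 (blk 20, set 0) → VC-HIT  vc=[12]
9: 0x64 (blk 12, set 0) → VC-HIT  vc=[20]

SEQ = [MISS, L1-HIT, L1-HIT, MISS, L1-HIT, MISS, VC-HIT, L1-HIT, VC-HIT, VC-HIT]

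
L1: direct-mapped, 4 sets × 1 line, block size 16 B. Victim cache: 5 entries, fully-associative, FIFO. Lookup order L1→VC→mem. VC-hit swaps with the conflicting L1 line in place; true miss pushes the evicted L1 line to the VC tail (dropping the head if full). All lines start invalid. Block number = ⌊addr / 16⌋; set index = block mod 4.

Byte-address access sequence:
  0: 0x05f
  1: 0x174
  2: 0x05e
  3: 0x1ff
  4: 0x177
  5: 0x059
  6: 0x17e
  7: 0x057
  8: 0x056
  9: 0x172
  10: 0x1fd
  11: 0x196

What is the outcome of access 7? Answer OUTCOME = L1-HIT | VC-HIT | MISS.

0: 0x5f (blk 5, set 1) → MISS  vc=[]
1: 0x174 (blk 23, set 3) → MISS  vc=[]
2: 0x5e (blk 5, set 1) → L1-HIT  vc=[]
3: 0x1ff (blk 31, set 3) → MISS  vc=[23]
4: 0x177 (blk 23, set 3) → VC-HIT  vc=[31]
5: 0x59 (blk 5, set 1) → L1-HIT  vc=[31]
6: 0x17e (blk 23, set 3) → L1-HIT  vc=[31]
7: 0x57 (blk 5, set 1) → L1-HIT  vc=[31]
8: 0x56 (blk 5, set 1) → L1-HIT  vc=[31]
9: 0x172 (blk 23, set 3) → L1-HIT  vc=[31]
10: 0x1fd (blk 31, set 3) → VC-HIT  vc=[23]
11: 0x196 (blk 25, set 1) → MISS  vc=[23, 5]

OUTCOME = L1-HIT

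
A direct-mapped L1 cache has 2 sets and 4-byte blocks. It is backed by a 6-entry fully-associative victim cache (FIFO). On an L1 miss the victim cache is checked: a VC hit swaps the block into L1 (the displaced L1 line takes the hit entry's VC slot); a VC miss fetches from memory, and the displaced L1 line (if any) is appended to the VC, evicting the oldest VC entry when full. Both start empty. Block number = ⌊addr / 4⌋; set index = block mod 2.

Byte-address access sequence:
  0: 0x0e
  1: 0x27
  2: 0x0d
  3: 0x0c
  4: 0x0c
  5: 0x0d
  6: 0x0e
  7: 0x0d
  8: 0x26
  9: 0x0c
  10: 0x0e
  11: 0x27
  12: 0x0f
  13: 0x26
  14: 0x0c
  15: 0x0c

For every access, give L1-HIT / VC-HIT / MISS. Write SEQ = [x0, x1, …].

  [0] addr=0xe blk=3 s=1: MISS | VC []
  [1] addr=0x27 blk=9 s=1: MISS | VC [3]
  [2] addr=0xd blk=3 s=1: VC-HIT | VC [9]
  [3] addr=0xc blk=3 s=1: L1-HIT | VC [9]
  [4] addr=0xc blk=3 s=1: L1-HIT | VC [9]
  [5] addr=0xd blk=3 s=1: L1-HIT | VC [9]
  [6] addr=0xe blk=3 s=1: L1-HIT | VC [9]
  [7] addr=0xd blk=3 s=1: L1-HIT | VC [9]
  [8] addr=0x26 blk=9 s=1: VC-HIT | VC [3]
  [9] addr=0xc blk=3 s=1: VC-HIT | VC [9]
  [10] addr=0xe blk=3 s=1: L1-HIT | VC [9]
  [11] addr=0x27 blk=9 s=1: VC-HIT | VC [3]
  [12] addr=0xf blk=3 s=1: VC-HIT | VC [9]
  [13] addr=0x26 blk=9 s=1: VC-HIT | VC [3]
  [14] addr=0xc blk=3 s=1: VC-HIT | VC [9]
  [15] addr=0xc blk=3 s=1: L1-HIT | VC [9]

SEQ = [MISS, MISS, VC-HIT, L1-HIT, L1-HIT, L1-HIT, L1-HIT, L1-HIT, VC-HIT, VC-HIT, L1-HIT, VC-HIT, VC-HIT, VC-HIT, VC-HIT, L1-HIT]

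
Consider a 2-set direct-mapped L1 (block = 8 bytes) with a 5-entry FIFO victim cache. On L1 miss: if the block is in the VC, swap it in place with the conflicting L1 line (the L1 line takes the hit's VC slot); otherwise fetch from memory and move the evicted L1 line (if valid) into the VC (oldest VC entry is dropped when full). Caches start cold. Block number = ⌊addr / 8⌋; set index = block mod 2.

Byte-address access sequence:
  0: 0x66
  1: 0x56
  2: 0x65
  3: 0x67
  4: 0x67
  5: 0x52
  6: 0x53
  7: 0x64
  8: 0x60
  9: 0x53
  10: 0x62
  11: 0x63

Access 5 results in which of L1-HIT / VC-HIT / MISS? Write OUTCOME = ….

OUTCOME = VC-HIT

#0 0x66→b12/s0 MISS; vc=[]
#1 0x56→b10/s0 MISS; vc=[12]
#2 0x65→b12/s0 VC-HIT; vc=[10]
#3 0x67→b12/s0 L1-HIT; vc=[10]
#4 0x67→b12/s0 L1-HIT; vc=[10]
#5 0x52→b10/s0 VC-HIT; vc=[12]
#6 0x53→b10/s0 L1-HIT; vc=[12]
#7 0x64→b12/s0 VC-HIT; vc=[10]
#8 0x60→b12/s0 L1-HIT; vc=[10]
#9 0x53→b10/s0 VC-HIT; vc=[12]
#10 0x62→b12/s0 VC-HIT; vc=[10]
#11 0x63→b12/s0 L1-HIT; vc=[10]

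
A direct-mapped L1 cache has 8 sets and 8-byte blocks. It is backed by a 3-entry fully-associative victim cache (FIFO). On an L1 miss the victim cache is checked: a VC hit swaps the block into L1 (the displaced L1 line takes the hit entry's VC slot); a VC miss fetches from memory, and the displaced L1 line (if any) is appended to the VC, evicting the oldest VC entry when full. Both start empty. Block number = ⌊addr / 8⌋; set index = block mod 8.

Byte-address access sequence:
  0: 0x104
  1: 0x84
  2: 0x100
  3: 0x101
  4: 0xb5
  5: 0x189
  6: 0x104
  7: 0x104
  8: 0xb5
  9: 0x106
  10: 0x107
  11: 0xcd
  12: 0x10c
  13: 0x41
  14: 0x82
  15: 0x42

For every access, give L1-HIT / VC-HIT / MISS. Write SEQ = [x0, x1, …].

SEQ = [MISS, MISS, VC-HIT, L1-HIT, MISS, MISS, L1-HIT, L1-HIT, L1-HIT, L1-HIT, L1-HIT, MISS, MISS, MISS, MISS, VC-HIT]

#0 0x104→b32/s0 MISS; vc=[]
#1 0x84→b16/s0 MISS; vc=[32]
#2 0x100→b32/s0 VC-HIT; vc=[16]
#3 0x101→b32/s0 L1-HIT; vc=[16]
#4 0xb5→b22/s6 MISS; vc=[16]
#5 0x189→b49/s1 MISS; vc=[16]
#6 0x104→b32/s0 L1-HIT; vc=[16]
#7 0x104→b32/s0 L1-HIT; vc=[16]
#8 0xb5→b22/s6 L1-HIT; vc=[16]
#9 0x106→b32/s0 L1-HIT; vc=[16]
#10 0x107→b32/s0 L1-HIT; vc=[16]
#11 0xcd→b25/s1 MISS; vc=[16,49]
#12 0x10c→b33/s1 MISS; vc=[16,49,25]
#13 0x41→b8/s0 MISS; vc=[49,25,32]
#14 0x82→b16/s0 MISS; vc=[25,32,8]
#15 0x42→b8/s0 VC-HIT; vc=[25,32,16]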